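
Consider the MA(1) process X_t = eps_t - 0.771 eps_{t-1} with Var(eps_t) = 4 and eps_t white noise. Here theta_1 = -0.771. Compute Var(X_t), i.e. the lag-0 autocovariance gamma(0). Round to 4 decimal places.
\gamma(0) = 6.3778

For an MA(q) process X_t = eps_t + sum_i theta_i eps_{t-i} with
Var(eps_t) = sigma^2, the variance is
  gamma(0) = sigma^2 * (1 + sum_i theta_i^2).
  sum_i theta_i^2 = (-0.771)^2 = 0.594441.
  gamma(0) = 4 * (1 + 0.594441) = 4 * 1.594441 = 6.377764, which rounds to 6.3778.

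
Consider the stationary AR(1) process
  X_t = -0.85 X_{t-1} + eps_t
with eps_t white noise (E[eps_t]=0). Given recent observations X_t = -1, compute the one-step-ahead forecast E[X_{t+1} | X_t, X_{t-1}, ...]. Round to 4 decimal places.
E[X_{t+1} \mid \mathcal F_t] = 0.8500

For an AR(p) model X_t = c + sum_i phi_i X_{t-i} + eps_t, the
one-step-ahead conditional mean is
  E[X_{t+1} | X_t, ...] = c + sum_i phi_i X_{t+1-i}.
Substitute known values:
  E[X_{t+1} | ...] = (-0.85) * (-1)
                   = 0.8500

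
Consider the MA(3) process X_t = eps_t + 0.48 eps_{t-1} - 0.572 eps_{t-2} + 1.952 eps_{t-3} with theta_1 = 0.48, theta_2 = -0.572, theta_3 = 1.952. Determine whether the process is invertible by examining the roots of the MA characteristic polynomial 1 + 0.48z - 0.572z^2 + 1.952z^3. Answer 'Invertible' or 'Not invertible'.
\text{Not invertible}

The MA(q) characteristic polynomial is P(z) = 1 + 0.48z - 0.572z^2 + 1.952z^3.
Invertibility requires all roots to lie outside the unit circle, i.e. |z| > 1 for every root.
Degree 3: look for a simple real root z0 first, then factor out (1 - z/z0) and solve the remaining quadratic.
Testing z0 = -0.625: P(-0.625) = 1 + (0.48)(-0.625) + (-0.572)(-0.625)^2 + (1.952)(-0.625)^3
  = 1 + (-0.3) + (-0.223437) + (-0.476562) = 0.  So z_0 = -0.625 is a root, |z_0| = 0.625.
Divide out the factor (1 + 1.6 z) = (1 - z/z0) (since 1/z0 = -1.6):
  P(z) = (1 + 1.6 z)(1 + (-1.12) z + (1.22) z^2)
  [check: z-coef -1.12 - (-1.6) = 0.48; z^2-coef 1.22 - (-1.6)(-1.12) = -0.572; z^3-coef -(-1.6)(1.22) = 1.952.]
Remaining roots from the quadratic factor 1 + (-1.12) z + (1.22) z^2:
  Set 1 + (-1.12) z + (1.22) z^2 = 0, i.e. a z^2 + b z + c = 0 with a = 1.22, b = -1.12, c = 1.
  Discriminant D = b^2 - 4ac = (-1.12)^2 - 4*(1.22)*1 = 1.2544 - (4.88) = -3.6256.
  D < 0, so the roots are the complex-conjugate pair z = (-b +/- i sqrt(-D)) / (2a) = 0.459 +/- 0.7804i.
  For a conjugate pair |z|^2 = z * conj(z) = (product of roots) = c/a = 1/(1.22) = 0.819672, so |z| = sqrt(0.819672) = 0.9054 for both roots.
Moduli of all roots: 0.6250, 0.9054, 0.9054.
All moduli strictly greater than 1? No.
Verdict: Not invertible.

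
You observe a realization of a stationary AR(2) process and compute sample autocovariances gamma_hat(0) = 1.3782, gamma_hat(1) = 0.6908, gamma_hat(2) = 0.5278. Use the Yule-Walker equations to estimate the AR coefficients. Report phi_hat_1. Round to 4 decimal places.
\hat\phi_{1} = 0.4131

The Yule-Walker equations for an AR(p) process read, in matrix form,
  Gamma_p phi = r_p,   with   (Gamma_p)_{ij} = gamma(|i - j|),
                       (r_p)_i = gamma(i),   i,j = 1..p.
Substitute the sample gammas (Toeplitz matrix and right-hand side of size 2):
  Gamma_p = [[1.3782, 0.6908], [0.6908, 1.3782]]
  r_p     = [0.6908, 0.5278]
Written out:
  1.3782 phi_1 + 0.6908 phi_2 = 0.6908
  0.6908 phi_1 + 1.3782 phi_2 = 0.5278
Solve by Cramer's rule:
  det = gamma(0)^2 - gamma(1)^2 = (1.3782)^2 - (0.6908)^2 = 1.89943524 - 0.47720464 = 1.4222306
  phi_hat_1 = [gamma(1) gamma(0) - gamma(1) gamma(2)] / det = [(0.6908)(1.3782) - (0.6908)(0.5278)] / 1.4222306 = 0.58745632 / 1.4222306 = 0.4131
  phi_hat_2 = [gamma(0) gamma(2) - gamma(1)^2] / det = [(1.3782)(0.5278) - (0.6908)^2] / 1.4222306 = 0.25020932 / 1.4222306 = 0.1759
So phi_hat = [0.4131, 0.1759].
Therefore phi_hat_1 = 0.4131.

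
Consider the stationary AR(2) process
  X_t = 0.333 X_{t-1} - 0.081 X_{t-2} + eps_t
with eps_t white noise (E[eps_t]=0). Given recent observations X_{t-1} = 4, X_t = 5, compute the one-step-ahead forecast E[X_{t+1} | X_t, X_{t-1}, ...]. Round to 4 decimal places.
E[X_{t+1} \mid \mathcal F_t] = 1.3410

For an AR(p) model X_t = c + sum_i phi_i X_{t-i} + eps_t, the
one-step-ahead conditional mean is
  E[X_{t+1} | X_t, ...] = c + sum_i phi_i X_{t+1-i}.
Substitute known values:
  E[X_{t+1} | ...] = (0.333) * (5) + (-0.081) * (4)
                   = 1.3410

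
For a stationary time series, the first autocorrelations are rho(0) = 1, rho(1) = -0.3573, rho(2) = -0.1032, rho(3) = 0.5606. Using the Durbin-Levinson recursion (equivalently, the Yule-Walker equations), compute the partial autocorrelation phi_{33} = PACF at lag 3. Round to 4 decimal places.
\phi_{33} = 0.5170

The PACF at lag k is phi_{kk}, the last component of the solution
to the Yule-Walker system G_k phi = r_k where
  (G_k)_{ij} = rho(|i - j|), (r_k)_i = rho(i), i,j = 1..k.
Equivalently, Durbin-Levinson gives phi_{kk} iteratively:
  phi_{11} = rho(1)
  phi_{kk} = [rho(k) - sum_{j=1..k-1} phi_{k-1,j} rho(k-j)]
            / [1 - sum_{j=1..k-1} phi_{k-1,j} rho(j)],
  phi_{k,j} = phi_{k-1,j} - phi_{kk} phi_{k-1,k-j},  j = 1..k-1.
Step k = 1:
  phi_11 = rho(1) = -0.3573.
Step k = 2:
  phi_22 = [rho(2) - phi_11 rho(1)] / [1 - phi_11 rho(1)] = [-0.1032 - (-0.3573)(-0.3573)] / [1 - (-0.3573)(-0.3573)]
         = -0.23086329 / 0.87233671 = -0.264649.
  Update: phi_21 = phi_11 - phi_22 phi_11 = -0.3573 - (-0.264649)(-0.3573) = -0.451859.
Step k = 3:
  phi_33 = [rho(3) - phi_21 rho(2) - phi_22 rho(1)] / [1 - phi_21 rho(1) - phi_22 rho(2)]
    numerator   = 0.5606 - (-0.451859)(-0.1032) - (-0.264649)(-0.3573) = 0.41940894
    denominator = 1 - (-0.451859)(-0.3573) - (-0.264649)(-0.1032) = 0.8112389
  phi_33 = 0.41940894 / 0.8112389 = 0.517.
Therefore phi_{33} = 0.5170.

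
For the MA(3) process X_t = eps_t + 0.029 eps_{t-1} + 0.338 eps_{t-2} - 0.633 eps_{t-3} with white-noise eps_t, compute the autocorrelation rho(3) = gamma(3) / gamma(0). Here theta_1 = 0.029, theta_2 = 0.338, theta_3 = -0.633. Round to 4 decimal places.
\rho(3) = -0.4176

For an MA(q) process with theta_0 = 1, the autocovariance is
  gamma(k) = sigma^2 * sum_{i=0..q-k} theta_i * theta_{i+k},
and rho(k) = gamma(k) / gamma(0). Sigma^2 cancels.
  numerator   = (1)*(-0.633) = -0.633.
  denominator = (1)^2 + (0.029)^2 + (0.338)^2 + (-0.633)^2 = 1.515774.
  rho(3) = -0.633 / 1.515774 = -0.4176.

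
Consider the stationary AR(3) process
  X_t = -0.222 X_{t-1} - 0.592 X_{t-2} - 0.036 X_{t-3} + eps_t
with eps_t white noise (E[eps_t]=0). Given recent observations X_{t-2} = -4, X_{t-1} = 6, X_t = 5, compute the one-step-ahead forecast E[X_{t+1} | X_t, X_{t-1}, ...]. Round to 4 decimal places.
E[X_{t+1} \mid \mathcal F_t] = -4.5180

For an AR(p) model X_t = c + sum_i phi_i X_{t-i} + eps_t, the
one-step-ahead conditional mean is
  E[X_{t+1} | X_t, ...] = c + sum_i phi_i X_{t+1-i}.
Substitute known values:
  E[X_{t+1} | ...] = (-0.222) * (5) + (-0.592) * (6) + (-0.036) * (-4)
                   = -4.5180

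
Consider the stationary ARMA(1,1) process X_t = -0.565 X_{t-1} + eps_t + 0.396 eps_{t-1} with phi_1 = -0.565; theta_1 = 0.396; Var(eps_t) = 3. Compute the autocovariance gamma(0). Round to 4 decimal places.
\gamma(0) = 3.1259

Multiply the model equation by X_{t-k} and take expectations. With theta_0 = psi_0 = 1 and psi_j the MA(infinity) weights, this gives
  gamma(k) - sum_i phi_i gamma(k-i) = c_k,
  c_k = sigma^2 * sum_{j=k..q} theta_j psi_{j-k}   (c_k = 0 for k > q),
using gamma(-m) = gamma(m).
psi-weights needed (psi_j = theta_j + sum_i phi_i psi_{j-i}):
  psi_1 = theta_1 + phi_1 = 0.396 + (-0.565) = -0.169
Right-hand sides:
  c_0 = sigma^2 (1 + theta_1 psi_1) = 3 * (1 + (0.396)(-0.169)) = 3 * 0.933076 = 2.799228
  c_1 = sigma^2 theta_1 = 3 * (0.396) = 1.188
  c_2 = 0
Equations for k = 0 and k = 1 (AR order 1):
  gamma(0) = phi_1 gamma(1) + c_0
  gamma(1) = phi_1 gamma(0) + c_1
Substituting the second into the first: gamma(0) (1 - phi_1^2) = c_0 + phi_1 c_1, so
  gamma(0) = (c_0 + phi_1 c_1) / (1 - phi_1^2) = (2.799228 + (-0.565)(1.188)) / (1 - (-0.565)^2) = 2.128008 / 0.680775 = 3.125861.
Therefore gamma(0) = 3.1259 (to 4 decimal places).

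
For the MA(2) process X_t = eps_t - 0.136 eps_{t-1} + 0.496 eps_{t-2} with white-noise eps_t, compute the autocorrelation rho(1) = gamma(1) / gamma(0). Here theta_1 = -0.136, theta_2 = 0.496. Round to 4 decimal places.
\rho(1) = -0.1609

For an MA(q) process with theta_0 = 1, the autocovariance is
  gamma(k) = sigma^2 * sum_{i=0..q-k} theta_i * theta_{i+k},
and rho(k) = gamma(k) / gamma(0). Sigma^2 cancels.
  numerator   = (1)*(-0.136) + (-0.136)*(0.496) = -0.203456.
  denominator = (1)^2 + (-0.136)^2 + (0.496)^2 = 1.264512.
  rho(1) = -0.203456 / 1.264512 = -0.1609.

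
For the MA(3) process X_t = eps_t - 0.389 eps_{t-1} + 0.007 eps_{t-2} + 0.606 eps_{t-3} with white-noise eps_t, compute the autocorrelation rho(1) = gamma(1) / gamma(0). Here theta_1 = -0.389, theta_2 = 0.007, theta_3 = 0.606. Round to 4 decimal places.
\rho(1) = -0.2552

For an MA(q) process with theta_0 = 1, the autocovariance is
  gamma(k) = sigma^2 * sum_{i=0..q-k} theta_i * theta_{i+k},
and rho(k) = gamma(k) / gamma(0). Sigma^2 cancels.
  numerator   = (1)*(-0.389) + (-0.389)*(0.007) + (0.007)*(0.606) = -0.387481.
  denominator = (1)^2 + (-0.389)^2 + (0.007)^2 + (0.606)^2 = 1.518606.
  rho(1) = -0.387481 / 1.518606 = -0.2552.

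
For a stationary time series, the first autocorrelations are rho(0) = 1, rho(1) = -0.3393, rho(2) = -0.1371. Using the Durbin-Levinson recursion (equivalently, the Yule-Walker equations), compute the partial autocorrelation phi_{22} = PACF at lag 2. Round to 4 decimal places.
\phi_{22} = -0.2850

The PACF at lag k is phi_{kk}, the last component of the solution
to the Yule-Walker system G_k phi = r_k where
  (G_k)_{ij} = rho(|i - j|), (r_k)_i = rho(i), i,j = 1..k.
Equivalently, Durbin-Levinson gives phi_{kk} iteratively:
  phi_{11} = rho(1)
  phi_{kk} = [rho(k) - sum_{j=1..k-1} phi_{k-1,j} rho(k-j)]
            / [1 - sum_{j=1..k-1} phi_{k-1,j} rho(j)],
  phi_{k,j} = phi_{k-1,j} - phi_{kk} phi_{k-1,k-j},  j = 1..k-1.
Step k = 1:
  phi_11 = rho(1) = -0.3393.
Step k = 2:
  phi_22 = [rho(2) - phi_11 rho(1)] / [1 - phi_11 rho(1)] = [-0.1371 - (-0.3393)(-0.3393)] / [1 - (-0.3393)(-0.3393)]
         = -0.25222449 / 0.88487551 = -0.285.
Therefore phi_{22} = -0.2850.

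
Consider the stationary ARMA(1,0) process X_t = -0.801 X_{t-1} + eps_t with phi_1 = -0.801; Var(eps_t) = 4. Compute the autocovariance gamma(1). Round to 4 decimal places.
\gamma(1) = -8.9398

Multiply the model equation by X_{t-k} and take expectations. With theta_0 = psi_0 = 1 and psi_j the MA(infinity) weights, this gives
  gamma(k) - sum_i phi_i gamma(k-i) = c_k,
  c_k = sigma^2 * sum_{j=k..q} theta_j psi_{j-k}   (c_k = 0 for k > q),
using gamma(-m) = gamma(m).
Pure AR (q = 0): c_0 = sigma^2 = 4, c_k = 0 for k >= 1.
Equations for k = 0 and k = 1 (AR order 1):
  gamma(0) = phi_1 gamma(1) + c_0
  gamma(1) = phi_1 gamma(0) + c_1
Substituting the second into the first: gamma(0) (1 - phi_1^2) = c_0 + phi_1 c_1, so
  gamma(0) = c_0 / (1 - phi_1^2) = 4 / (1 - (-0.801)^2) = 4 / 0.358399 = 11.160745.
  gamma(1) = phi_1 gamma(0) = (-0.801)(11.160745) = -8.939757.
Therefore gamma(1) = -8.9398 (to 4 decimal places).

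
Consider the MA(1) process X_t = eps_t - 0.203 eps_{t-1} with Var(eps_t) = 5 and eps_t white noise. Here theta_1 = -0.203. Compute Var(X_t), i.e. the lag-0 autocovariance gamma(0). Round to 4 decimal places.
\gamma(0) = 5.2060

For an MA(q) process X_t = eps_t + sum_i theta_i eps_{t-i} with
Var(eps_t) = sigma^2, the variance is
  gamma(0) = sigma^2 * (1 + sum_i theta_i^2).
  sum_i theta_i^2 = (-0.203)^2 = 0.041209.
  gamma(0) = 5 * (1 + 0.041209) = 5 * 1.041209 = 5.206045, which rounds to 5.2060.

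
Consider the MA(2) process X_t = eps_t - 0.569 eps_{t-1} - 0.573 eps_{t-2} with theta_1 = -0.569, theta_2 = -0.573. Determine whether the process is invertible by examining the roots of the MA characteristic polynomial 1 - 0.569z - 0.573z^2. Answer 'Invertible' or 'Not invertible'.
\text{Not invertible}

The MA(q) characteristic polynomial is P(z) = 1 - 0.569z - 0.573z^2.
Invertibility requires all roots to lie outside the unit circle, i.e. |z| > 1 for every root.
Set 1 + (-0.569) z + (-0.573) z^2 = 0, i.e. a z^2 + b z + c = 0 with a = -0.573, b = -0.569, c = 1.
Discriminant D = b^2 - 4ac = (-0.569)^2 - 4*(-0.573)*1 = 0.323761 - (-2.292) = 2.615761.
D >= 0, so the roots are real: z = (-b +/- sqrt(D)) / (2a) = (0.569 +/- 1.617331) / (-1.146).
  z_1 = (0.569 + 1.617331) / (-1.146) = -1.9078,   |z_1| = 1.9078.
  z_2 = (0.569 - 1.617331) / (-1.146) = 0.9148,   |z_2| = 0.9148.
Moduli of all roots: 1.9078, 0.9148.
All moduli strictly greater than 1? No.
Verdict: Not invertible.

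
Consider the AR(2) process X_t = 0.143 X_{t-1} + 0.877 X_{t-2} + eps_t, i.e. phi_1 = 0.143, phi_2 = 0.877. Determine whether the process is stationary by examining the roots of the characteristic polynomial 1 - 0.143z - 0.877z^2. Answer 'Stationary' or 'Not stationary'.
\text{Not stationary}

The AR(p) characteristic polynomial is P(z) = 1 - 0.143z - 0.877z^2.
Stationarity requires all roots to lie outside the unit circle, i.e. |z| > 1 for every root.
Set 1 + (-0.143) z + (-0.877) z^2 = 0, i.e. a z^2 + b z + c = 0 with a = -0.877, b = -0.143, c = 1.
Discriminant D = b^2 - 4ac = (-0.143)^2 - 4*(-0.877)*1 = 0.020449 - (-3.508) = 3.528449.
D >= 0, so the roots are real: z = (-b +/- sqrt(D)) / (2a) = (0.143 +/- 1.878417) / (-1.754).
  z_1 = (0.143 + 1.878417) / (-1.754) = -1.1525,   |z_1| = 1.1525.
  z_2 = (0.143 - 1.878417) / (-1.754) = 0.9894,   |z_2| = 0.9894.
Moduli of all roots: 1.1525, 0.9894.
All moduli strictly greater than 1? No.
Verdict: Not stationary.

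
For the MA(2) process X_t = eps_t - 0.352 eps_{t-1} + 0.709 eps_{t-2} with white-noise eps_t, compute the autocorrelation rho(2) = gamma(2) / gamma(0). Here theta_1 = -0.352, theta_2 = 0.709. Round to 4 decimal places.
\rho(2) = 0.4359

For an MA(q) process with theta_0 = 1, the autocovariance is
  gamma(k) = sigma^2 * sum_{i=0..q-k} theta_i * theta_{i+k},
and rho(k) = gamma(k) / gamma(0). Sigma^2 cancels.
  numerator   = (1)*(0.709) = 0.709.
  denominator = (1)^2 + (-0.352)^2 + (0.709)^2 = 1.626585.
  rho(2) = 0.709 / 1.626585 = 0.4359.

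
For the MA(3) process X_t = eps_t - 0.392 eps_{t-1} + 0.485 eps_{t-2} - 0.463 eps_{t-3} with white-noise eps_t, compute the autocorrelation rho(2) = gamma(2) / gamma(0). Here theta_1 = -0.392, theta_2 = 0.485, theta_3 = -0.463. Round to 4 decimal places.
\rho(2) = 0.4157

For an MA(q) process with theta_0 = 1, the autocovariance is
  gamma(k) = sigma^2 * sum_{i=0..q-k} theta_i * theta_{i+k},
and rho(k) = gamma(k) / gamma(0). Sigma^2 cancels.
  numerator   = (1)*(0.485) + (-0.392)*(-0.463) = 0.666496.
  denominator = (1)^2 + (-0.392)^2 + (0.485)^2 + (-0.463)^2 = 1.603258.
  rho(2) = 0.666496 / 1.603258 = 0.4157.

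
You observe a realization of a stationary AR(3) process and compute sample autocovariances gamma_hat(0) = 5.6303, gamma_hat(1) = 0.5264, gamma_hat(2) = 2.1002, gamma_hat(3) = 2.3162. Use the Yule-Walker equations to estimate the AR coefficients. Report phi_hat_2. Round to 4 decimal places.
\hat\phi_{2} = 0.3430

The Yule-Walker equations for an AR(p) process read, in matrix form,
  Gamma_p phi = r_p,   with   (Gamma_p)_{ij} = gamma(|i - j|),
                       (r_p)_i = gamma(i),   i,j = 1..p.
Substitute the sample gammas (Toeplitz matrix and right-hand side of size 3):
  Gamma_p = [[5.6303, 0.5264, 2.1002], [0.5264, 5.6303, 0.5264], [2.1002, 0.5264, 5.6303]]
  r_p     = [0.5264, 2.1002, 2.3162]
Written out (R1..R3):
  (R1) 5.6303 phi_1 + 0.5264 phi_2 + 2.1002 phi_3 = 0.5264
  (R2) 0.5264 phi_1 + 5.6303 phi_2 + 0.5264 phi_3 = 2.1002
  (R3) 2.1002 phi_1 + 0.5264 phi_2 + 5.6303 phi_3 = 2.3162
Gaussian elimination:
  R2 <- R2 - (0.5264/5.6303) R1 = R2 - (0.093494) R1:  5.581085 phi_2 + 0.330044 phi_3 = 2.050985
  R3 <- R3 - (2.1002/5.6303) R1 = R3 - (0.373017) R1:  0.330044 phi_2 + 4.846889 phi_3 = 2.119844
  R3 <- R3 - (0.330044/5.581085) R2 = R3 - (0.059136) R2:  4.827371 phi_3 = 1.998556
Back-substitution:
  phi_hat_3 = 1.998556 / 4.827371 = 0.414005
  phi_hat_2 = (2.050985 - (0.330044)(0.414005)) / 5.581085 = 0.343006
  phi_hat_1 = (0.5264 - (0.5264)(0.343006) - (2.1002)(0.414005)) / 5.6303 = -0.093006
So phi_hat = [-0.0930, 0.3430, 0.4140].
Therefore phi_hat_2 = 0.3430.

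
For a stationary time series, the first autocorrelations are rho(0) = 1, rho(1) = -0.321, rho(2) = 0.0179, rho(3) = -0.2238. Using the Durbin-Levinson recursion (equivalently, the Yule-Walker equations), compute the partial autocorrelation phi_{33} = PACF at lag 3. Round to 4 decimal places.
\phi_{33} = -0.2790

The PACF at lag k is phi_{kk}, the last component of the solution
to the Yule-Walker system G_k phi = r_k where
  (G_k)_{ij} = rho(|i - j|), (r_k)_i = rho(i), i,j = 1..k.
Equivalently, Durbin-Levinson gives phi_{kk} iteratively:
  phi_{11} = rho(1)
  phi_{kk} = [rho(k) - sum_{j=1..k-1} phi_{k-1,j} rho(k-j)]
            / [1 - sum_{j=1..k-1} phi_{k-1,j} rho(j)],
  phi_{k,j} = phi_{k-1,j} - phi_{kk} phi_{k-1,k-j},  j = 1..k-1.
Step k = 1:
  phi_11 = rho(1) = -0.321.
Step k = 2:
  phi_22 = [rho(2) - phi_11 rho(1)] / [1 - phi_11 rho(1)] = [0.0179 - (-0.321)(-0.321)] / [1 - (-0.321)(-0.321)]
         = -0.085141 / 0.896959 = -0.094922.
  Update: phi_21 = phi_11 - phi_22 phi_11 = -0.321 - (-0.094922)(-0.321) = -0.35147.
Step k = 3:
  phi_33 = [rho(3) - phi_21 rho(2) - phi_22 rho(1)] / [1 - phi_21 rho(1) - phi_22 rho(2)]
    numerator   = -0.2238 - (-0.35147)(0.0179) - (-0.094922)(-0.321) = -0.2479786
    denominator = 1 - (-0.35147)(-0.321) - (-0.094922)(0.0179) = 0.88887726
  phi_33 = -0.2479786 / 0.88887726 = -0.279.
Therefore phi_{33} = -0.2790.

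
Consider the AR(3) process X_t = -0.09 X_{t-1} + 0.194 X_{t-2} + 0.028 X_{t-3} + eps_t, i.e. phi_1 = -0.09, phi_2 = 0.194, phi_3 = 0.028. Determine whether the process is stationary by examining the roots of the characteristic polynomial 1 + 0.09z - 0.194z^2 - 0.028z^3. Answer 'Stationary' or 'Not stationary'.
\text{Stationary}

The AR(p) characteristic polynomial is P(z) = 1 + 0.09z - 0.194z^2 - 0.028z^3.
Stationarity requires all roots to lie outside the unit circle, i.e. |z| > 1 for every root.
Degree 3: look for a simple real root z0 first, then factor out (1 - z/z0) and solve the remaining quadratic.
Testing z0 = -2.5: P(-2.5) = 1 + (0.09)(-2.5) + (-0.194)(-2.5)^2 + (-0.028)(-2.5)^3
  = 1 + (-0.225) + (-1.2125) + (0.4375) = 0.  So z_0 = -2.5 is a root, |z_0| = 2.5.
Divide out the factor (1 + 0.4 z) = (1 - z/z0) (since 1/z0 = -0.4):
  P(z) = (1 + 0.4 z)(1 + (-0.31) z + (-0.07) z^2)
  [check: z-coef -0.31 - (-0.4) = 0.09; z^2-coef -0.07 - (-0.4)(-0.31) = -0.194; z^3-coef -(-0.4)(-0.07) = -0.028.]
Remaining roots from the quadratic factor 1 + (-0.31) z + (-0.07) z^2:
  Set 1 + (-0.31) z + (-0.07) z^2 = 0, i.e. a z^2 + b z + c = 0 with a = -0.07, b = -0.31, c = 1.
  Discriminant D = b^2 - 4ac = (-0.31)^2 - 4*(-0.07)*1 = 0.0961 - (-0.28) = 0.3761.
  D >= 0, so the roots are real: z = (-b +/- sqrt(D)) / (2a) = (0.31 +/- 0.61327) / (-0.14).
    z_1 = (0.31 + 0.61327) / (-0.14) = -6.5948,   |z_1| = 6.5948.
    z_2 = (0.31 - 0.61327) / (-0.14) = 2.1662,   |z_2| = 2.1662.
Moduli of all roots: 2.5000, 6.5948, 2.1662.
All moduli strictly greater than 1? Yes.
Verdict: Stationary.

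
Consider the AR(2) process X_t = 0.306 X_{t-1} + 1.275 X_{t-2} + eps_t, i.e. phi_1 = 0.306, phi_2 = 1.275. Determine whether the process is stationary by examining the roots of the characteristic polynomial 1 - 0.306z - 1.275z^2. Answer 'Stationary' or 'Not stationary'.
\text{Not stationary}

The AR(p) characteristic polynomial is P(z) = 1 - 0.306z - 1.275z^2.
Stationarity requires all roots to lie outside the unit circle, i.e. |z| > 1 for every root.
Set 1 + (-0.306) z + (-1.275) z^2 = 0, i.e. a z^2 + b z + c = 0 with a = -1.275, b = -0.306, c = 1.
Discriminant D = b^2 - 4ac = (-0.306)^2 - 4*(-1.275)*1 = 0.093636 - (-5.1) = 5.193636.
D >= 0, so the roots are real: z = (-b +/- sqrt(D)) / (2a) = (0.306 +/- 2.278955) / (-2.55).
  z_1 = (0.306 + 2.278955) / (-2.55) = -1.0137,   |z_1| = 1.0137.
  z_2 = (0.306 - 2.278955) / (-2.55) = 0.7737,   |z_2| = 0.7737.
Moduli of all roots: 1.0137, 0.7737.
All moduli strictly greater than 1? No.
Verdict: Not stationary.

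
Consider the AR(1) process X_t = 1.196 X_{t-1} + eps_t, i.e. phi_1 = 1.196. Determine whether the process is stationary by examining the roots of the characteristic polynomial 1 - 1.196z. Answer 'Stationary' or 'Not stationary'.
\text{Not stationary}

The AR(p) characteristic polynomial is P(z) = 1 - 1.196z.
Stationarity requires all roots to lie outside the unit circle, i.e. |z| > 1 for every root.
This is linear in z: 1 + (-1.196) z = 0  =>  z = -1/(-1.196) = 0.83612,  |z| = 0.83612.
Moduli of all roots: 0.8361.
All moduli strictly greater than 1? No.
Verdict: Not stationary.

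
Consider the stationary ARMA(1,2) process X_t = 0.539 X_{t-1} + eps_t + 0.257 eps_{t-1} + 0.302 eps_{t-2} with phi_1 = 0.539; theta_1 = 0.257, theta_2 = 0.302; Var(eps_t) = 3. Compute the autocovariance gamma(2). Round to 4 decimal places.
\gamma(2) = 3.7906

Multiply the model equation by X_{t-k} and take expectations. With theta_0 = psi_0 = 1 and psi_j the MA(infinity) weights, this gives
  gamma(k) - sum_i phi_i gamma(k-i) = c_k,
  c_k = sigma^2 * sum_{j=k..q} theta_j psi_{j-k}   (c_k = 0 for k > q),
using gamma(-m) = gamma(m).
psi-weights needed (psi_j = theta_j + sum_i phi_i psi_{j-i}):
  psi_1 = theta_1 + phi_1 = 0.257 + (0.539) = 0.796
  psi_2 = theta_2 + phi_1 psi_1 = 0.302 + (0.539)(0.796) = 0.731044
Right-hand sides:
  c_0 = sigma^2 (1 + theta_1 psi_1 + theta_2 psi_2) = 3 * (1 + (0.257)(0.796) + (0.302)(0.731044)) = 3 * 1.425347 = 4.276042
  c_1 = sigma^2 (theta_1 + theta_2 psi_1) = 3 * (0.257 + (0.302)(0.796)) = 1.492176
  c_2 = sigma^2 theta_2 = 3 * (0.302) = 0.906
Equations for k = 0 and k = 1 (AR order 1):
  gamma(0) = phi_1 gamma(1) + c_0
  gamma(1) = phi_1 gamma(0) + c_1
Substituting the second into the first: gamma(0) (1 - phi_1^2) = c_0 + phi_1 c_1, so
  gamma(0) = (c_0 + phi_1 c_1) / (1 - phi_1^2) = (4.276042 + (0.539)(1.492176)) / (1 - (0.539)^2) = 5.080325 / 0.709479 = 7.160641.
  gamma(1) = phi_1 gamma(0) + c_1 = (0.539)(7.160641) + (1.492176) = 5.351762.
For k = 2: gamma(2) = phi_1 gamma(1) + c_2
  = (0.539)(5.351762) + (0.906) = 3.7906.
Therefore gamma(2) = 3.7906 (to 4 decimal places).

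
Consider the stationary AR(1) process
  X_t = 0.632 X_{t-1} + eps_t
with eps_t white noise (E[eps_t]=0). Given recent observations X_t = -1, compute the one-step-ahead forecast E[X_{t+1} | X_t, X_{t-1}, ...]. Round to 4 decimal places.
E[X_{t+1} \mid \mathcal F_t] = -0.6320

For an AR(p) model X_t = c + sum_i phi_i X_{t-i} + eps_t, the
one-step-ahead conditional mean is
  E[X_{t+1} | X_t, ...] = c + sum_i phi_i X_{t+1-i}.
Substitute known values:
  E[X_{t+1} | ...] = (0.632) * (-1)
                   = -0.6320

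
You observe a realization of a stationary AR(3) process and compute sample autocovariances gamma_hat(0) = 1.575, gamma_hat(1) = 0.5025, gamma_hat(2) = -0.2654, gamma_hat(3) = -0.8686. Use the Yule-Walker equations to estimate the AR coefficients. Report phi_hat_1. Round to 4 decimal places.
\hat\phi_{1} = 0.2730

The Yule-Walker equations for an AR(p) process read, in matrix form,
  Gamma_p phi = r_p,   with   (Gamma_p)_{ij} = gamma(|i - j|),
                       (r_p)_i = gamma(i),   i,j = 1..p.
Substitute the sample gammas (Toeplitz matrix and right-hand side of size 3):
  Gamma_p = [[1.575, 0.5025, -0.2654], [0.5025, 1.575, 0.5025], [-0.2654, 0.5025, 1.575]]
  r_p     = [0.5025, -0.2654, -0.8686]
Written out (R1..R3):
  (R1) 1.575 phi_1 + 0.5025 phi_2 - 0.2654 phi_3 = 0.5025
  (R2) 0.5025 phi_1 + 1.575 phi_2 + 0.5025 phi_3 = -0.2654
  (R3) -0.2654 phi_1 + 0.5025 phi_2 + 1.575 phi_3 = -0.8686
Gaussian elimination:
  R2 <- R2 - (0.5025/1.575) R1 = R2 - (0.319048) R1:  1.414679 phi_2 + 0.587175 phi_3 = -0.425721
  R3 <- R3 - (-0.2654/1.575) R1 = R3 - (-0.168508) R1:  0.587175 phi_2 + 1.530278 phi_3 = -0.783925
  R3 <- R3 - (0.587175/1.414679) R2 = R3 - (0.415059) R2:  1.286566 phi_3 = -0.607225
Back-substitution:
  phi_hat_3 = -0.607225 / 1.286566 = -0.471974
  phi_hat_2 = (-0.425721 - (0.587175)(-0.471974)) / 1.414679 = -0.105035
  phi_hat_1 = (0.5025 - (0.5025)(-0.105035) - (-0.2654)(-0.471974)) / 1.575 = 0.273027
So phi_hat = [0.2730, -0.1050, -0.4720].
Therefore phi_hat_1 = 0.2730.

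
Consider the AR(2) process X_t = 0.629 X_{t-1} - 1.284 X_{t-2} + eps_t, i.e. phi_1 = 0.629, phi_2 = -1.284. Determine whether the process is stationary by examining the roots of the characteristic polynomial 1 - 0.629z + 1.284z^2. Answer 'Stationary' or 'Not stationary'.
\text{Not stationary}

The AR(p) characteristic polynomial is P(z) = 1 - 0.629z + 1.284z^2.
Stationarity requires all roots to lie outside the unit circle, i.e. |z| > 1 for every root.
Set 1 + (-0.629) z + (1.284) z^2 = 0, i.e. a z^2 + b z + c = 0 with a = 1.284, b = -0.629, c = 1.
Discriminant D = b^2 - 4ac = (-0.629)^2 - 4*(1.284)*1 = 0.395641 - (5.136) = -4.740359.
D < 0, so the roots are the complex-conjugate pair z = (-b +/- i sqrt(-D)) / (2a) = 0.2449 +/- 0.8478i.
For a conjugate pair |z|^2 = z * conj(z) = (product of roots) = c/a = 1/(1.284) = 0.778816, so |z| = sqrt(0.778816) = 0.8825 for both roots.
Moduli of all roots: 0.8825, 0.8825.
All moduli strictly greater than 1? No.
Verdict: Not stationary.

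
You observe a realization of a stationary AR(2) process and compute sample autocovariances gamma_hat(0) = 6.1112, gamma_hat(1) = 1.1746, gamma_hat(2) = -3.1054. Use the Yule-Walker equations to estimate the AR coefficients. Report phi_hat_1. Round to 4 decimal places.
\hat\phi_{1} = 0.3010

The Yule-Walker equations for an AR(p) process read, in matrix form,
  Gamma_p phi = r_p,   with   (Gamma_p)_{ij} = gamma(|i - j|),
                       (r_p)_i = gamma(i),   i,j = 1..p.
Substitute the sample gammas (Toeplitz matrix and right-hand side of size 2):
  Gamma_p = [[6.1112, 1.1746], [1.1746, 6.1112]]
  r_p     = [1.1746, -3.1054]
Written out:
  6.1112 phi_1 + 1.1746 phi_2 = 1.1746
  1.1746 phi_1 + 6.1112 phi_2 = -3.1054
Solve by Cramer's rule:
  det = gamma(0)^2 - gamma(1)^2 = (6.1112)^2 - (1.1746)^2 = 37.34676544 - 1.37968516 = 35.96708028
  phi_hat_1 = [gamma(1) gamma(0) - gamma(1) gamma(2)] / det = [(1.1746)(6.1112) - (1.1746)(-3.1054)] / 35.96708028 = 10.82581836 / 35.96708028 = 0.301
  phi_hat_2 = [gamma(0) gamma(2) - gamma(1)^2] / det = [(6.1112)(-3.1054) - (1.1746)^2] / 35.96708028 = -20.35740564 / 35.96708028 = -0.566
So phi_hat = [0.3010, -0.5660].
Therefore phi_hat_1 = 0.3010.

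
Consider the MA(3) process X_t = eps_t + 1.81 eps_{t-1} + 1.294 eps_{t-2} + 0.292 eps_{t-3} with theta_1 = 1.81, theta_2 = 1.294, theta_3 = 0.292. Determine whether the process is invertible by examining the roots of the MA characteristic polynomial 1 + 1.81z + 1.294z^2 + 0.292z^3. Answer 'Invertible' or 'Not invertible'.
\text{Invertible}

The MA(q) characteristic polynomial is P(z) = 1 + 1.81z + 1.294z^2 + 0.292z^3.
Invertibility requires all roots to lie outside the unit circle, i.e. |z| > 1 for every root.
Degree 3: look for a simple real root z0 first, then factor out (1 - z/z0) and solve the remaining quadratic.
Testing z0 = -2.5: P(-2.5) = 1 + (1.81)(-2.5) + (1.294)(-2.5)^2 + (0.292)(-2.5)^3
  = 1 + (-4.525) + (8.0875) + (-4.5625) = 0.  So z_0 = -2.5 is a root, |z_0| = 2.5.
Divide out the factor (1 + 0.4 z) = (1 - z/z0) (since 1/z0 = -0.4):
  P(z) = (1 + 0.4 z)(1 + (1.41) z + (0.73) z^2)
  [check: z-coef 1.41 - (-0.4) = 1.81; z^2-coef 0.73 - (-0.4)(1.41) = 1.294; z^3-coef -(-0.4)(0.73) = 0.292.]
Remaining roots from the quadratic factor 1 + (1.41) z + (0.73) z^2:
  Set 1 + (1.41) z + (0.73) z^2 = 0, i.e. a z^2 + b z + c = 0 with a = 0.73, b = 1.41, c = 1.
  Discriminant D = b^2 - 4ac = (1.41)^2 - 4*(0.73)*1 = 1.9881 - (2.92) = -0.9319.
  D < 0, so the roots are the complex-conjugate pair z = (-b +/- i sqrt(-D)) / (2a) = -0.9658 +/- 0.6612i.
  For a conjugate pair |z|^2 = z * conj(z) = (product of roots) = c/a = 1/(0.73) = 1.369863, so |z| = sqrt(1.369863) = 1.1704 for both roots.
Moduli of all roots: 2.5000, 1.1704, 1.1704.
All moduli strictly greater than 1? Yes.
Verdict: Invertible.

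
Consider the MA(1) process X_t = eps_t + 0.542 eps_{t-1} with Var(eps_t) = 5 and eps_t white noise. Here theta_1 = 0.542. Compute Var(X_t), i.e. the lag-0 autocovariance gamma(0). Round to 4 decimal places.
\gamma(0) = 6.4688

For an MA(q) process X_t = eps_t + sum_i theta_i eps_{t-i} with
Var(eps_t) = sigma^2, the variance is
  gamma(0) = sigma^2 * (1 + sum_i theta_i^2).
  sum_i theta_i^2 = (0.542)^2 = 0.293764.
  gamma(0) = 5 * (1 + 0.293764) = 5 * 1.293764 = 6.46882, which rounds to 6.4688.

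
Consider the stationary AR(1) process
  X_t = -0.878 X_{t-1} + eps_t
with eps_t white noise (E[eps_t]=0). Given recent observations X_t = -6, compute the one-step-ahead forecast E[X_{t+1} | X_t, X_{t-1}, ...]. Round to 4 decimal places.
E[X_{t+1} \mid \mathcal F_t] = 5.2680

For an AR(p) model X_t = c + sum_i phi_i X_{t-i} + eps_t, the
one-step-ahead conditional mean is
  E[X_{t+1} | X_t, ...] = c + sum_i phi_i X_{t+1-i}.
Substitute known values:
  E[X_{t+1} | ...] = (-0.878) * (-6)
                   = 5.2680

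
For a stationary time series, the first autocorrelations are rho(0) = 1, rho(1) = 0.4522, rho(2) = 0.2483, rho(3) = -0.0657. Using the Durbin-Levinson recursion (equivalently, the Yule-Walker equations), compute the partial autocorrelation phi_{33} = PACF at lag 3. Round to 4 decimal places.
\phi_{33} = -0.2480

The PACF at lag k is phi_{kk}, the last component of the solution
to the Yule-Walker system G_k phi = r_k where
  (G_k)_{ij} = rho(|i - j|), (r_k)_i = rho(i), i,j = 1..k.
Equivalently, Durbin-Levinson gives phi_{kk} iteratively:
  phi_{11} = rho(1)
  phi_{kk} = [rho(k) - sum_{j=1..k-1} phi_{k-1,j} rho(k-j)]
            / [1 - sum_{j=1..k-1} phi_{k-1,j} rho(j)],
  phi_{k,j} = phi_{k-1,j} - phi_{kk} phi_{k-1,k-j},  j = 1..k-1.
Step k = 1:
  phi_11 = rho(1) = 0.4522.
Step k = 2:
  phi_22 = [rho(2) - phi_11 rho(1)] / [1 - phi_11 rho(1)] = [0.2483 - (0.4522)(0.4522)] / [1 - (0.4522)(0.4522)]
         = 0.04381516 / 0.79551516 = 0.055078.
  Update: phi_21 = phi_11 - phi_22 phi_11 = 0.4522 - (0.055078)(0.4522) = 0.427294.
Step k = 3:
  phi_33 = [rho(3) - phi_21 rho(2) - phi_22 rho(1)] / [1 - phi_21 rho(1) - phi_22 rho(2)]
    numerator   = -0.0657 - (0.427294)(0.2483) - (0.055078)(0.4522) = -0.19670321
    denominator = 1 - (0.427294)(0.4522) - (0.055078)(0.2483) = 0.79310192
  phi_33 = -0.19670321 / 0.79310192 = -0.248.
Therefore phi_{33} = -0.2480.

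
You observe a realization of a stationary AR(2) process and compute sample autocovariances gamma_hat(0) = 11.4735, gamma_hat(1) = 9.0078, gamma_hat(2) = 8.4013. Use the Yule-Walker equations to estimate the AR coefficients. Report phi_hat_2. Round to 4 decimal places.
\hat\phi_{2} = 0.3020

The Yule-Walker equations for an AR(p) process read, in matrix form,
  Gamma_p phi = r_p,   with   (Gamma_p)_{ij} = gamma(|i - j|),
                       (r_p)_i = gamma(i),   i,j = 1..p.
Substitute the sample gammas (Toeplitz matrix and right-hand side of size 2):
  Gamma_p = [[11.4735, 9.0078], [9.0078, 11.4735]]
  r_p     = [9.0078, 8.4013]
Written out:
  11.4735 phi_1 + 9.0078 phi_2 = 9.0078
  9.0078 phi_1 + 11.4735 phi_2 = 8.4013
Solve by Cramer's rule:
  det = gamma(0)^2 - gamma(1)^2 = (11.4735)^2 - (9.0078)^2 = 131.64120225 - 81.14046084 = 50.50074141
  phi_hat_1 = [gamma(1) gamma(0) - gamma(1) gamma(2)] / det = [(9.0078)(11.4735) - (9.0078)(8.4013)] / 50.50074141 = 27.67376316 / 50.50074141 = 0.548
  phi_hat_2 = [gamma(0) gamma(2) - gamma(1)^2] / det = [(11.4735)(8.4013) - (9.0078)^2] / 50.50074141 = 15.25185471 / 50.50074141 = 0.302
So phi_hat = [0.5480, 0.3020].
Therefore phi_hat_2 = 0.3020.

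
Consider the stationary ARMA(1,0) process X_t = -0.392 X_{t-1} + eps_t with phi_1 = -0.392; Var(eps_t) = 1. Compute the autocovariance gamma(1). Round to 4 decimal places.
\gamma(1) = -0.4632

Multiply the model equation by X_{t-k} and take expectations. With theta_0 = psi_0 = 1 and psi_j the MA(infinity) weights, this gives
  gamma(k) - sum_i phi_i gamma(k-i) = c_k,
  c_k = sigma^2 * sum_{j=k..q} theta_j psi_{j-k}   (c_k = 0 for k > q),
using gamma(-m) = gamma(m).
Pure AR (q = 0): c_0 = sigma^2 = 1, c_k = 0 for k >= 1.
Equations for k = 0 and k = 1 (AR order 1):
  gamma(0) = phi_1 gamma(1) + c_0
  gamma(1) = phi_1 gamma(0) + c_1
Substituting the second into the first: gamma(0) (1 - phi_1^2) = c_0 + phi_1 c_1, so
  gamma(0) = c_0 / (1 - phi_1^2) = 1 / (1 - (-0.392)^2) = 1 / 0.846336 = 1.181564.
  gamma(1) = phi_1 gamma(0) = (-0.392)(1.181564) = -0.463173.
Therefore gamma(1) = -0.4632 (to 4 decimal places).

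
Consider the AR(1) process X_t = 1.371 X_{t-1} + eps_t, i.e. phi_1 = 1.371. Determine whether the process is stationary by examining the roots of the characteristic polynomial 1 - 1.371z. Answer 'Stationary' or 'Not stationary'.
\text{Not stationary}

The AR(p) characteristic polynomial is P(z) = 1 - 1.371z.
Stationarity requires all roots to lie outside the unit circle, i.e. |z| > 1 for every root.
This is linear in z: 1 + (-1.371) z = 0  =>  z = -1/(-1.371) = 0.729395,  |z| = 0.729395.
Moduli of all roots: 0.7294.
All moduli strictly greater than 1? No.
Verdict: Not stationary.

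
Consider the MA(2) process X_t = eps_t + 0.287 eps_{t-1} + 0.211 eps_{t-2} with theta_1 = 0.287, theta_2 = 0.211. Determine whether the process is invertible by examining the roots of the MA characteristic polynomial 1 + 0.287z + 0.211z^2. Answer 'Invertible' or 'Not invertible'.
\text{Invertible}

The MA(q) characteristic polynomial is P(z) = 1 + 0.287z + 0.211z^2.
Invertibility requires all roots to lie outside the unit circle, i.e. |z| > 1 for every root.
Set 1 + (0.287) z + (0.211) z^2 = 0, i.e. a z^2 + b z + c = 0 with a = 0.211, b = 0.287, c = 1.
Discriminant D = b^2 - 4ac = (0.287)^2 - 4*(0.211)*1 = 0.082369 - (0.844) = -0.761631.
D < 0, so the roots are the complex-conjugate pair z = (-b +/- i sqrt(-D)) / (2a) = -0.6801 +/- 2.068i.
For a conjugate pair |z|^2 = z * conj(z) = (product of roots) = c/a = 1/(0.211) = 4.739336, so |z| = sqrt(4.739336) = 2.177 for both roots.
Moduli of all roots: 2.1770, 2.1770.
All moduli strictly greater than 1? Yes.
Verdict: Invertible.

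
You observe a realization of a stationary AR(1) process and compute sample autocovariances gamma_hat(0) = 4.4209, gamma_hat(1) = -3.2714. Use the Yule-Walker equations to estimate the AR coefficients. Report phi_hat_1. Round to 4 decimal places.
\hat\phi_{1} = -0.7400

The Yule-Walker equations for an AR(p) process read, in matrix form,
  Gamma_p phi = r_p,   with   (Gamma_p)_{ij} = gamma(|i - j|),
                       (r_p)_i = gamma(i),   i,j = 1..p.
Substitute the sample gammas (Toeplitz matrix and right-hand side of size 1):
  Gamma_p = [[4.4209]]
  r_p     = [-3.2714]
With p = 1 this is the single equation gamma(0) phi_1 = gamma(1):
  phi_hat_1 = gamma(1) / gamma(0) = -3.2714 / 4.4209 = -0.7400.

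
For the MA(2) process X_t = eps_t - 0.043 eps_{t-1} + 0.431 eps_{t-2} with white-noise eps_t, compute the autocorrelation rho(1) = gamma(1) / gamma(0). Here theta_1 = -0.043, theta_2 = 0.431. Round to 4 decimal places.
\rho(1) = -0.0518

For an MA(q) process with theta_0 = 1, the autocovariance is
  gamma(k) = sigma^2 * sum_{i=0..q-k} theta_i * theta_{i+k},
and rho(k) = gamma(k) / gamma(0). Sigma^2 cancels.
  numerator   = (1)*(-0.043) + (-0.043)*(0.431) = -0.061533.
  denominator = (1)^2 + (-0.043)^2 + (0.431)^2 = 1.18761.
  rho(1) = -0.061533 / 1.18761 = -0.0518.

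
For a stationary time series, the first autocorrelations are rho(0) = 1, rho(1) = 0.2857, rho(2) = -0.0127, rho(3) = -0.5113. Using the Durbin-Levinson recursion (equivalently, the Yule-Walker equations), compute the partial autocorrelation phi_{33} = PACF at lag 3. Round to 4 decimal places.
\phi_{33} = -0.5260

The PACF at lag k is phi_{kk}, the last component of the solution
to the Yule-Walker system G_k phi = r_k where
  (G_k)_{ij} = rho(|i - j|), (r_k)_i = rho(i), i,j = 1..k.
Equivalently, Durbin-Levinson gives phi_{kk} iteratively:
  phi_{11} = rho(1)
  phi_{kk} = [rho(k) - sum_{j=1..k-1} phi_{k-1,j} rho(k-j)]
            / [1 - sum_{j=1..k-1} phi_{k-1,j} rho(j)],
  phi_{k,j} = phi_{k-1,j} - phi_{kk} phi_{k-1,k-j},  j = 1..k-1.
Step k = 1:
  phi_11 = rho(1) = 0.2857.
Step k = 2:
  phi_22 = [rho(2) - phi_11 rho(1)] / [1 - phi_11 rho(1)] = [-0.0127 - (0.2857)(0.2857)] / [1 - (0.2857)(0.2857)]
         = -0.09432449 / 0.91837551 = -0.102708.
  Update: phi_21 = phi_11 - phi_22 phi_11 = 0.2857 - (-0.102708)(0.2857) = 0.315044.
Step k = 3:
  phi_33 = [rho(3) - phi_21 rho(2) - phi_22 rho(1)] / [1 - phi_21 rho(1) - phi_22 rho(2)]
    numerator   = -0.5113 - (0.315044)(-0.0127) - (-0.102708)(0.2857) = -0.47795528
    denominator = 1 - (0.315044)(0.2857) - (-0.102708)(-0.0127) = 0.90868763
  phi_33 = -0.47795528 / 0.90868763 = -0.526.
Therefore phi_{33} = -0.5260.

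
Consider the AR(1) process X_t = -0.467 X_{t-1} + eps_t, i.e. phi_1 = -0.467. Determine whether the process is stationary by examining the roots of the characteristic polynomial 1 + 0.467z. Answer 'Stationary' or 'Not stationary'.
\text{Stationary}

The AR(p) characteristic polynomial is P(z) = 1 + 0.467z.
Stationarity requires all roots to lie outside the unit circle, i.e. |z| > 1 for every root.
This is linear in z: 1 + (0.467) z = 0  =>  z = -1/(0.467) = -2.141328,  |z| = 2.141328.
Moduli of all roots: 2.1413.
All moduli strictly greater than 1? Yes.
Verdict: Stationary.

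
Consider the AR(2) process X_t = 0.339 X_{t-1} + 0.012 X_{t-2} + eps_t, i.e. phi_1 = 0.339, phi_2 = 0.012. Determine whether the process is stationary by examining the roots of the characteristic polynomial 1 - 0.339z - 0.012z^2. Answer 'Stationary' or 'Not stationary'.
\text{Stationary}

The AR(p) characteristic polynomial is P(z) = 1 - 0.339z - 0.012z^2.
Stationarity requires all roots to lie outside the unit circle, i.e. |z| > 1 for every root.
Set 1 + (-0.339) z + (-0.012) z^2 = 0, i.e. a z^2 + b z + c = 0 with a = -0.012, b = -0.339, c = 1.
Discriminant D = b^2 - 4ac = (-0.339)^2 - 4*(-0.012)*1 = 0.114921 - (-0.048) = 0.162921.
D >= 0, so the roots are real: z = (-b +/- sqrt(D)) / (2a) = (0.339 +/- 0.403635) / (-0.024).
  z_1 = (0.339 + 0.403635) / (-0.024) = -30.9431,   |z_1| = 30.9431.
  z_2 = (0.339 - 0.403635) / (-0.024) = 2.6931,   |z_2| = 2.6931.
Moduli of all roots: 30.9431, 2.6931.
All moduli strictly greater than 1? Yes.
Verdict: Stationary.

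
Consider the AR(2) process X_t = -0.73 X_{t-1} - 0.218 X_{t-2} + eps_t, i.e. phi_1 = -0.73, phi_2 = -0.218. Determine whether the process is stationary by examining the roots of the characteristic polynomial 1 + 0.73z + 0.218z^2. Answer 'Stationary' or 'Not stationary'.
\text{Stationary}

The AR(p) characteristic polynomial is P(z) = 1 + 0.73z + 0.218z^2.
Stationarity requires all roots to lie outside the unit circle, i.e. |z| > 1 for every root.
Set 1 + (0.73) z + (0.218) z^2 = 0, i.e. a z^2 + b z + c = 0 with a = 0.218, b = 0.73, c = 1.
Discriminant D = b^2 - 4ac = (0.73)^2 - 4*(0.218)*1 = 0.5329 - (0.872) = -0.3391.
D < 0, so the roots are the complex-conjugate pair z = (-b +/- i sqrt(-D)) / (2a) = -1.6743 +/- 1.3356i.
For a conjugate pair |z|^2 = z * conj(z) = (product of roots) = c/a = 1/(0.218) = 4.587156, so |z| = sqrt(4.587156) = 2.1418 for both roots.
Moduli of all roots: 2.1418, 2.1418.
All moduli strictly greater than 1? Yes.
Verdict: Stationary.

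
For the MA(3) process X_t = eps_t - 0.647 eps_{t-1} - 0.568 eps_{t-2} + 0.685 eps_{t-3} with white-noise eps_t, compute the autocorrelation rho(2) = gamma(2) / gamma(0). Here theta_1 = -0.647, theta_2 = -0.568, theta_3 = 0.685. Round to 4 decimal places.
\rho(2) = -0.4575

For an MA(q) process with theta_0 = 1, the autocovariance is
  gamma(k) = sigma^2 * sum_{i=0..q-k} theta_i * theta_{i+k},
and rho(k) = gamma(k) / gamma(0). Sigma^2 cancels.
  numerator   = (1)*(-0.568) + (-0.647)*(0.685) = -1.011195.
  denominator = (1)^2 + (-0.647)^2 + (-0.568)^2 + (0.685)^2 = 2.210458.
  rho(2) = -1.011195 / 2.210458 = -0.4575.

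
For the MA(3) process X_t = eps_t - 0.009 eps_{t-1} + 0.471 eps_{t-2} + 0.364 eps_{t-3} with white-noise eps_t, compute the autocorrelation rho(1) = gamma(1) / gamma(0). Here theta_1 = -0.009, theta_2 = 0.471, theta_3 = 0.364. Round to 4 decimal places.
\rho(1) = 0.1168

For an MA(q) process with theta_0 = 1, the autocovariance is
  gamma(k) = sigma^2 * sum_{i=0..q-k} theta_i * theta_{i+k},
and rho(k) = gamma(k) / gamma(0). Sigma^2 cancels.
  numerator   = (1)*(-0.009) + (-0.009)*(0.471) + (0.471)*(0.364) = 0.158205.
  denominator = (1)^2 + (-0.009)^2 + (0.471)^2 + (0.364)^2 = 1.354418.
  rho(1) = 0.158205 / 1.354418 = 0.1168.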